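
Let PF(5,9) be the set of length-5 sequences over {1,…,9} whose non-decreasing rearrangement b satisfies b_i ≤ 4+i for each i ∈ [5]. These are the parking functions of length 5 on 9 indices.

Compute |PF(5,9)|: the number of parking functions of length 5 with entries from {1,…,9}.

|PF| = (9−5+1)·(9+1)^(5−1) = 5 · 10000 = 50000 (Pollak)
Example (5,9,5,5,8) → sorted (5,5,5,8,9): b_i ≤ 4+i ∀i, a PF.

50000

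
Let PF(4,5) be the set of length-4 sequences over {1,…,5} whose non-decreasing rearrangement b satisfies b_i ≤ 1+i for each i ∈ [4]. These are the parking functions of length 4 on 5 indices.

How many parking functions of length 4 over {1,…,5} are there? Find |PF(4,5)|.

#PF = (5−4+1)·(5+1)^(4−1) = 2·216 = 432 (Konheim–Weiss)
One tuple (2,3,2,5) → sorted (2,2,3,5): b_i ≤ 1+i ∀i, a PF.

432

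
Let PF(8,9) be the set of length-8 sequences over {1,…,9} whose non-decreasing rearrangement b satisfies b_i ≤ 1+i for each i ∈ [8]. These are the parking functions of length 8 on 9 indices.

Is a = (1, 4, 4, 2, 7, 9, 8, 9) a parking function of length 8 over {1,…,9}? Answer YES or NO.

Sorted: b = (1, 2, 4, 4, 7, 8, 9, 9).
  b_1=1 ≤ 2
  b_2=2 ≤ 3
  b_3=4 ≤ 4
  b_4=4 ≤ 5
  b_5=7 > 6
  fails at i=5 ⇒ NO

NO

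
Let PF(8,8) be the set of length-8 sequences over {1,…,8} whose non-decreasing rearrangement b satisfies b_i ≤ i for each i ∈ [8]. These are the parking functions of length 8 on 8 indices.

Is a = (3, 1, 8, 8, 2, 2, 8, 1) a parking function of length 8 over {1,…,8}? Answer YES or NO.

Sorted: b = (1, 1, 2, 2, 3, 8, 8, 8).
  b_1=1 ≤ 1
  b_2=1 ≤ 2
  b_3=2 ≤ 3
  b_4=2 ≤ 4
  b_5=3 ≤ 5
  b_6=8 > 6
  fails at i=6 ⇒ NO

NO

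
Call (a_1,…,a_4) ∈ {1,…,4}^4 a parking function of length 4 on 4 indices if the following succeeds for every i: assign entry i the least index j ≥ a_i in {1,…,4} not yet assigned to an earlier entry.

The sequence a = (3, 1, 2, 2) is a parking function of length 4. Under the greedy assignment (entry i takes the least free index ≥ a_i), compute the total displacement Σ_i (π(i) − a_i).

Σπ = 4·5/2 = 10 (π permutes [4]); Σa = 3+1+2+2 = 8; disp = 10−8 = 2.

2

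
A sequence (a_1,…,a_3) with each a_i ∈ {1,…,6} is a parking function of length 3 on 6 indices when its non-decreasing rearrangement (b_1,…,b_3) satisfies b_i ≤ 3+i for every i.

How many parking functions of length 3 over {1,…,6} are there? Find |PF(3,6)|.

|PF| = (6−3+1)·(6+1)^(3−1) = 4 · 49 = 196 (Konheim–Weiss)
E.g. (3,1,6) → sorted (1,3,6): b_i ≤ 3+i ∀i, a PF.

196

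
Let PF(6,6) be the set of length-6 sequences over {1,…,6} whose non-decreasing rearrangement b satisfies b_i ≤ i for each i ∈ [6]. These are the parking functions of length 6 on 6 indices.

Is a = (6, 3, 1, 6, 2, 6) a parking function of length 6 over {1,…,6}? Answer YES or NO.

Sorted: b = (1, 2, 3, 6, 6, 6).
  b_1=1 ≤ 1
  b_2=2 ≤ 2
  b_3=3 ≤ 3
  b_4=6 > 4
  fails at i=4 ⇒ NO

NO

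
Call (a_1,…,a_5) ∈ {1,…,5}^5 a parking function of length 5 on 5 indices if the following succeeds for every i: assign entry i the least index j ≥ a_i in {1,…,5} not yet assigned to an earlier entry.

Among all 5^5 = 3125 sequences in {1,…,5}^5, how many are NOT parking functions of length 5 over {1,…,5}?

1829

|PF(5,5)| = (5+1−5)·(5+1)^{5−1} = 1×1296 = 1296 (Konheim–Weiss)
Example (2,5,5,4,2) → sorted (2,2,4,5,5): b_1=2>1, not a PF.
Total 3125; non-PF = 3125−1296 = 1829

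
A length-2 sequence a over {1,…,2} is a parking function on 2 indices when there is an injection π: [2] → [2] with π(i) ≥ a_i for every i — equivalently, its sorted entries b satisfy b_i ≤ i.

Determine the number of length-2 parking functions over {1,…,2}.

Count = (2+1−2)·(2+1)^{2−1} = 1·3 = 3 (Konheim–Weiss)
Check (2,1) → sorted (1,2): b_i ≤ i ∀i, a PF.

3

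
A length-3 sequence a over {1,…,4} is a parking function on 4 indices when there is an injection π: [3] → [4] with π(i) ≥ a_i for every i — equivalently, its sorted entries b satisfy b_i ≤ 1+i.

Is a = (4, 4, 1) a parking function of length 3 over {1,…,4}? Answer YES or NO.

Sorted: b = (1, 4, 4).
  b_1=1 ≤ 2
  b_2=4 > 3
  fails at i=2 ⇒ NO

NO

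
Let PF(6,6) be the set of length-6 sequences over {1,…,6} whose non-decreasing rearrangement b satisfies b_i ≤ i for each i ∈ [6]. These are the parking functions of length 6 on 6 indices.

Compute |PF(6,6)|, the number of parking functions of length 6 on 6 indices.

Count = (6+1−6)·(6+1)^{6−1} = 1×16807 = 16807
E.g. (1,6,4,4,1,1) → sorted (1,1,1,4,4,6): b_i ≤ i ∀i, a PF.

16807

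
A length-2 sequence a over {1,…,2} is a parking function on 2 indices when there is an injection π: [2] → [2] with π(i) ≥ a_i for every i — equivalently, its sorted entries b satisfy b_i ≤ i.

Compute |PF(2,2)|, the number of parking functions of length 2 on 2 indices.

#PF = (2+1−2)·(2+1)^{2−1} = 1·3 = 3 [KW]
Example (1,1) → sorted (1,1): b_i ≤ i ∀i, a PF.

3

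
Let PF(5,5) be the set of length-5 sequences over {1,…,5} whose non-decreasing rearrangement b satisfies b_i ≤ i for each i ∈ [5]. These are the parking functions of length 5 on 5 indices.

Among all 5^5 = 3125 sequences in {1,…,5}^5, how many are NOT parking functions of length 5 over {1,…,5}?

Count = (6−5)·6^(5−1) = 1×1296 = 1296 (Pollak)
Example (3,4,3,3,4) → sorted (3,3,3,4,4): b_1=3>1, not a PF.
5^5 − 1296 = 3125 − 1296 = 1829

1829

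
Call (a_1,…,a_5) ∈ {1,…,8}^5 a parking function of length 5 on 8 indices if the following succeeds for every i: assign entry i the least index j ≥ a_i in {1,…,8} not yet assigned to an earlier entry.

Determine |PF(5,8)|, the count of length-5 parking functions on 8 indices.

Count = 4·9^4 = 4·6561 = 26244 (Pollak)
Example (8,6,1,7,4) → sorted (1,4,6,7,8): b_i ≤ 3+i ∀i, a PF.

26244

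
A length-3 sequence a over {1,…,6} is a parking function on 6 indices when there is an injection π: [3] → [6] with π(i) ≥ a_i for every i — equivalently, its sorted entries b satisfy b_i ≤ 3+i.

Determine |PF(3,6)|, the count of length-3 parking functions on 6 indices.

196

|PF(3,6)| = (6−3+1)·(6+1)^(3−1) = 4 · 49 = 196 (Konheim–Weiss)
E.g. (4,3,6) → sorted (3,4,6): b_i ≤ 3+i ∀i, a PF.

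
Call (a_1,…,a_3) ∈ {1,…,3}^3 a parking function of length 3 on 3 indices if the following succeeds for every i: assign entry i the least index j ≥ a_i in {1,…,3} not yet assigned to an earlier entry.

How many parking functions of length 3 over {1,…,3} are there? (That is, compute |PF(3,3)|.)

Count = (3+1−3)·(3+1)^{3−1} = 1·16 = 16 (Pollak)
Example (1,1,3) → sorted (1,1,3): b_i ≤ i ∀i, a PF.

16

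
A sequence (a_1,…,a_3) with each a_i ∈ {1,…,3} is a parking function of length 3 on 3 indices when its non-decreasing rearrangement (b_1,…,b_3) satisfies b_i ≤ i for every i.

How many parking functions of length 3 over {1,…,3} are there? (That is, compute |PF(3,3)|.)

#PF = (3−3+1)·(3+1)^(3−1) = 1×16 = 16 [KW]
Example (1,1,3) → sorted (1,1,3): b_i ≤ i ∀i, a PF.

16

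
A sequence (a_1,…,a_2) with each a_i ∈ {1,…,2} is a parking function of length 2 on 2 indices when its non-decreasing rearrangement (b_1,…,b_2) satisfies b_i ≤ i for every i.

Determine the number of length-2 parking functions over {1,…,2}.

|PF(2,2)| = 1·3^1 = 1·3 = 3
One tuple (1,1) → sorted (1,1): b_i ≤ i ∀i, a PF.

3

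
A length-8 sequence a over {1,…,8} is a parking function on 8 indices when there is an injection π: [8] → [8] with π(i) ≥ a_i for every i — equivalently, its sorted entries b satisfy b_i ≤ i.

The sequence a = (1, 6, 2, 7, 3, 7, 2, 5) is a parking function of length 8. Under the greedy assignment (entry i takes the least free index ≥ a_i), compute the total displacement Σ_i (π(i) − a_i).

3

Σπ(i) = 1+…+8 = 36; Σa = 1+6+2+7+3+7+2+5 = 33; disp = 36−33 = 3.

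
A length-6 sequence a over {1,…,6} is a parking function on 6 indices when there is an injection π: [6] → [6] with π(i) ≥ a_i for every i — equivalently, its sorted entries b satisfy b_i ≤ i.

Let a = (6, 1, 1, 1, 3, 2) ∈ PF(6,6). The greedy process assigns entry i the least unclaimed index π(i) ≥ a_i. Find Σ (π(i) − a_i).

7

Σπ = 21 ({1..6} each once); Σa = 6+1+1+1+3+2 = 14; disp = 21−14 = 7.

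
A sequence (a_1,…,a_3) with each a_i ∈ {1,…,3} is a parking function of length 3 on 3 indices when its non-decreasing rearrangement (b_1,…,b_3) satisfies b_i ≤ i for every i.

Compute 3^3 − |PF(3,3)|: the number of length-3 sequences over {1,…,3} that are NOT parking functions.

11

Count = (3−3+1)·(3+1)^(3−1) = 1×16 = 16
Example (2,3,3) → sorted (2,3,3): b_1=2>1, not a PF.
3^3 − 16 = 27 − 16 = 11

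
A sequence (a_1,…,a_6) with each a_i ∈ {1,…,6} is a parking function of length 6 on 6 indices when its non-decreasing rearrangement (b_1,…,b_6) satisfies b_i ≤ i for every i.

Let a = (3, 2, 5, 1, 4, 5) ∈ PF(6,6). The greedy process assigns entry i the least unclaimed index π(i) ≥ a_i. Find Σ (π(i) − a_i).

1

Σπ = 6·7/2 = 21 (π permutes [6]); Σa = 3+2+5+1+4+5 = 20; disp = 21−20 = 1.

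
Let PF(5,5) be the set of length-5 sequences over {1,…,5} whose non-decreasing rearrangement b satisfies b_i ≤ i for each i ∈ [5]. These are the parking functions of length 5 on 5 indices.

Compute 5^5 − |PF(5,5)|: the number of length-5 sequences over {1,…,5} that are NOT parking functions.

#PF = (6−5)·6^(5−1) = 1×1296 = 1296 [KW]
Example (4,3,4,4,1) → sorted (1,3,4,4,4): b_2=3>2, not a PF.
So 3125 − 1296 = 1829 fail.

1829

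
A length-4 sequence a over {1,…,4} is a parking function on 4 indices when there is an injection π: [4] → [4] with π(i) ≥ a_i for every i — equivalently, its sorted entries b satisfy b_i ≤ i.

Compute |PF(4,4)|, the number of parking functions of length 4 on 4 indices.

|PF(4,4)| = (5−4)·5^(4−1) = 1 · 125 = 125 (Konheim–Weiss)
One tuple (1,1,2,2) → sorted (1,1,2,2): b_i ≤ i ∀i, a PF.

125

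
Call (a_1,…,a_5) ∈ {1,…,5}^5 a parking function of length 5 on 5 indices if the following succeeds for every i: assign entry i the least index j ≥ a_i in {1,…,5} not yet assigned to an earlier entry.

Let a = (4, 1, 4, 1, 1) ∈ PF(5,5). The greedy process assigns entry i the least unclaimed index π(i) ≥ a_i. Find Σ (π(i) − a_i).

4

Σπ = 5·6/2 = 15 (π permutes [5]); Σa = 4+1+4+1+1 = 11; disp = 15−11 = 4.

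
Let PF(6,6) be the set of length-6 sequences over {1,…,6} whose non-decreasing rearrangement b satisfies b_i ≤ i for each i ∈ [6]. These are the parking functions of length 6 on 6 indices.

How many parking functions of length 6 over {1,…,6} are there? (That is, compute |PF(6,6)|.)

#PF = (6+1−6)·(6+1)^{6−1} = 1 · 16807 = 16807 [KW]
Check (5,3,2,5,2,1) → sorted (1,2,2,3,5,5): b_i ≤ i ∀i, a PF.

16807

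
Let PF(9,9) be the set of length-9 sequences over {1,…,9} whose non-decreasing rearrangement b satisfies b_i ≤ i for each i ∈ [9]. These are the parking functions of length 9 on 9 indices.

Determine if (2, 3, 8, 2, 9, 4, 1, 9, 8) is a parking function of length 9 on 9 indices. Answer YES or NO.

NO

Order a: b = (1, 2, 2, 3, 4, 8, 8, 9, 9).
  b_1=1 ≤ 1
  b_2=2 ≤ 2
  b_3=2 ≤ 3
  b_4=3 ≤ 4
  b_5=4 ≤ 5
  b_6=8 > 6
  fails at i=6 ⇒ NO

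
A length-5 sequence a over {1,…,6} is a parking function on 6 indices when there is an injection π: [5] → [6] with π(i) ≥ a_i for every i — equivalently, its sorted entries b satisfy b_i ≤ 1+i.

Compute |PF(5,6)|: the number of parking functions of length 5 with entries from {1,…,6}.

4802

#PF = (6+1−5)·(6+1)^{5−1} = 2 · 2401 = 4802 (Konheim–Weiss)
One tuple (3,4,6,4,1) → sorted (1,3,4,4,6): b_i ≤ 1+i ∀i, a PF.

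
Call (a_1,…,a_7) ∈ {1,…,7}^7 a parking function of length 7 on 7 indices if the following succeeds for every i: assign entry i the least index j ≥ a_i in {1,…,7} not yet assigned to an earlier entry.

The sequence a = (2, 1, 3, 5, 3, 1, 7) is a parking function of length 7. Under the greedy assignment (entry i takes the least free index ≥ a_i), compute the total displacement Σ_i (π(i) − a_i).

Σπ = 28 ({1..7} each once); Σa = 2+1+3+5+3+1+7 = 22; disp = 28−22 = 6.

6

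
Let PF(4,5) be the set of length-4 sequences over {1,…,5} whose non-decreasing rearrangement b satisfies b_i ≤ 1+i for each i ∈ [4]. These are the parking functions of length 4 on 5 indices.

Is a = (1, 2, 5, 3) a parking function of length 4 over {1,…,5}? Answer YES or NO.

Rearranged: b = (1, 2, 3, 5).
  b_1=1 ≤ 2
  b_2=2 ≤ 3
  b_3=3 ≤ 4
  b_4=5 ≤ 5
All bounds hold ⇒ YES

YES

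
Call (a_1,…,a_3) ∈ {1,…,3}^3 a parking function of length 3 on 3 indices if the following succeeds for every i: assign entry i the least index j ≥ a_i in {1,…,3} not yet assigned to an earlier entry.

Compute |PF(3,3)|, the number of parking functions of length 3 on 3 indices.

|PF| = 1·4^2 = 1·16 = 16 [KW]
E.g. (3,2,1) → sorted (1,2,3): b_i ≤ i ∀i, a PF.

16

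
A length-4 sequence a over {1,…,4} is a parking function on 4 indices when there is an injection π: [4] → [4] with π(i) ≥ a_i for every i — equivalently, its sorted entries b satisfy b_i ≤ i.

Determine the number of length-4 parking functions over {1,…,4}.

125

|PF| = (4+1−4)·(4+1)^{4−1} = 1×125 = 125 (Konheim–Weiss)
Example (2,1,4,1) → sorted (1,1,2,4): b_i ≤ i ∀i, a PF.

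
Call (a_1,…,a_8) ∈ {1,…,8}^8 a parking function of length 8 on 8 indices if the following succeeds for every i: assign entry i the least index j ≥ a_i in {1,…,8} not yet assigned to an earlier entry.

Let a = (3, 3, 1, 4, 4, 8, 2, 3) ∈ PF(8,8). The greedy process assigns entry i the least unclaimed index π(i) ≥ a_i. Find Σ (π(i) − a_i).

8

Σπ = 36 ({1..8} each once); Σa = 3+3+1+4+4+8+2+3 = 28; disp = 36−28 = 8.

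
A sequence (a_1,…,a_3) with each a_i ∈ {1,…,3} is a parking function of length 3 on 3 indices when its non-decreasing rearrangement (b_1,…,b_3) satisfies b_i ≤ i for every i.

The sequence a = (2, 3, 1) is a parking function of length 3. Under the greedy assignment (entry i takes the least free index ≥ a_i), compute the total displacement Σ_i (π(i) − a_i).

0

Σπ(i) = 1+…+3 = 6; Σa = 2+3+1 = 6; disp = 6−6 = 0.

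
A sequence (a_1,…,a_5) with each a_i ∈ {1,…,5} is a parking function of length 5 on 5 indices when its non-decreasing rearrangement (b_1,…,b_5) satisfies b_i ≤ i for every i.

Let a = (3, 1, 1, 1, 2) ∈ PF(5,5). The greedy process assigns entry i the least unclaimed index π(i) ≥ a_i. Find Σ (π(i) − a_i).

7

Σπ = 5·6/2 = 15 (π permutes [5]); Σa = 3+1+1+1+2 = 8; disp = 15−8 = 7.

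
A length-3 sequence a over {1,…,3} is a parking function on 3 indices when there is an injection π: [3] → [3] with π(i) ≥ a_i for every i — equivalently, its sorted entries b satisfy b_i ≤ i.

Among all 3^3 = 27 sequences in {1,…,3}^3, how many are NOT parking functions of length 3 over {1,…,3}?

11

#PF = (3+1−3)·(3+1)^{3−1} = 1·16 = 16 [KW]
One tuple (3,3,2) → sorted (2,3,3): b_1=2>1, not a PF.
Total 27; non-PF = 27−16 = 11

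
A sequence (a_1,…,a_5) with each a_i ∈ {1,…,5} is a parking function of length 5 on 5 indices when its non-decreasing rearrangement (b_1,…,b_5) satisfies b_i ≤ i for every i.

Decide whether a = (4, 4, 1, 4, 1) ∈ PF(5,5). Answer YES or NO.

Sorted: b = (1, 1, 4, 4, 4).
  b_1=1 ≤ 1
  b_2=1 ≤ 2
  b_3=4 > 3
  fails at i=3 ⇒ NO

NO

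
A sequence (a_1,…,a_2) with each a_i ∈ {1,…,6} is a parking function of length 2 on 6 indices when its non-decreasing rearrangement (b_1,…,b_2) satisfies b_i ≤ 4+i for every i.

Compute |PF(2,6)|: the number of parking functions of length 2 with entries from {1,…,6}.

35

Count = (6−2+1)·(6+1)^(2−1) = 5 · 7 = 35
Example (4,5) → sorted (4,5): b_i ≤ 4+i ∀i, a PF.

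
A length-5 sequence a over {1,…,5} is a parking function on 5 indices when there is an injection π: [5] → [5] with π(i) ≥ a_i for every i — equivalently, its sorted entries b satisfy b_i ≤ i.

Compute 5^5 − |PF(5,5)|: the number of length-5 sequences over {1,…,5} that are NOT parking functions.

1829

|PF(5,5)| = (5−5+1)·(5+1)^(5−1) = 1·1296 = 1296 (Konheim–Weiss)
E.g. (4,4,4,4,5) → sorted (4,4,4,4,5): b_1=4>1, not a PF.
Total 3125; non-PF = 3125−1296 = 1829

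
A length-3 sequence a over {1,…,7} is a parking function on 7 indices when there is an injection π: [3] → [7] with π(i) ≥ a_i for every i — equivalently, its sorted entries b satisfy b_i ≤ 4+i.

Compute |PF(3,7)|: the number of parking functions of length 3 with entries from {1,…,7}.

320

#PF = 5·8^2 = 5 · 64 = 320 [KW]
Example (3,2,7) → sorted (2,3,7): b_i ≤ 4+i ∀i, a PF.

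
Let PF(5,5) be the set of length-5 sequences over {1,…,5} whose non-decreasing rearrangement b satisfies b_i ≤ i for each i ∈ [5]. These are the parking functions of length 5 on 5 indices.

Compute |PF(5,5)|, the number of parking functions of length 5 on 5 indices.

1296

|PF(5,5)| = (6−5)·6^(5−1) = 1×1296 = 1296 (Pollak)
E.g. (3,1,3,2,4) → sorted (1,2,3,3,4): b_i ≤ i ∀i, a PF.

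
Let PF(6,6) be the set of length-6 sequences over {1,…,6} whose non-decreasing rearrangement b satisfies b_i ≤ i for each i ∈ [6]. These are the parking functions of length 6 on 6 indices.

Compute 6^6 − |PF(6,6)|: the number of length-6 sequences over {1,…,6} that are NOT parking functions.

29849

|PF| = (6−6+1)·(6+1)^(6−1) = 1×16807 = 16807 (Konheim–Weiss)
Check (2,5,1,6,6,4) → sorted (1,2,4,5,6,6): b_3=4>3, not a PF.
So 46656 − 16807 = 29849 fail.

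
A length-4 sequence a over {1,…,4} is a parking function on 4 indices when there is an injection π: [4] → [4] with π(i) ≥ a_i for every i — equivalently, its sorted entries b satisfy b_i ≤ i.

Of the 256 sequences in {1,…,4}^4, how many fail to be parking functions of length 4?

|PF(4,4)| = (5−4)·5^(4−1) = 1×125 = 125 (Pollak)
E.g. (4,3,4,4) → sorted (3,4,4,4): b_1=3>1, not a PF.
So 256 − 125 = 131 fail.

131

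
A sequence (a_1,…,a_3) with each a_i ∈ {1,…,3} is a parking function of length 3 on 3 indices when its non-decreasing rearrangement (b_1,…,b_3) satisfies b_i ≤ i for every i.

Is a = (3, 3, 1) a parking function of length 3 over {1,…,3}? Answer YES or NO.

NO

Rearranged: b = (1, 3, 3).
  b_1=1 ≤ 1
  b_2=3 > 2
  fails at i=2 ⇒ NO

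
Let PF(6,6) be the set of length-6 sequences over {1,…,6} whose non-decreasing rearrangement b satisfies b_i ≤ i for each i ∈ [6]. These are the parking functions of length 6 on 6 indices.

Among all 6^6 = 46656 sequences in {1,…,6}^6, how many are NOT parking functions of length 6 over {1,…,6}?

#PF = (6+1−6)·(6+1)^{6−1} = 1 · 16807 = 16807
One tuple (2,5,6,2,1,5) → sorted (1,2,2,5,5,6): b_4=5>4, not a PF.
6^6 − 16807 = 46656 − 16807 = 29849

29849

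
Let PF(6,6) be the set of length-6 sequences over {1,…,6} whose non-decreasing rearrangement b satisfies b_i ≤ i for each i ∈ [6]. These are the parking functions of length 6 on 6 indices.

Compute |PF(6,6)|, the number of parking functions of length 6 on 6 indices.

|PF(6,6)| = (6+1−6)·(6+1)^{6−1} = 1·16807 = 16807 (Pollak)
E.g. (1,2,6,1,4,5) → sorted (1,1,2,4,5,6): b_i ≤ i ∀i, a PF.

16807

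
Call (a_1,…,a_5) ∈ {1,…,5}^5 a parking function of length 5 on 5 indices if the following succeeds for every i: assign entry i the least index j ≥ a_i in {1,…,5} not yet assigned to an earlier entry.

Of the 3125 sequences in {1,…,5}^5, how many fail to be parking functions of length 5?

Count = (5−5+1)·(5+1)^(5−1) = 1·1296 = 1296 [KW]
E.g. (4,5,2,3,3) → sorted (2,3,3,4,5): b_1=2>1, not a PF.
5^5 − 1296 = 3125 − 1296 = 1829

1829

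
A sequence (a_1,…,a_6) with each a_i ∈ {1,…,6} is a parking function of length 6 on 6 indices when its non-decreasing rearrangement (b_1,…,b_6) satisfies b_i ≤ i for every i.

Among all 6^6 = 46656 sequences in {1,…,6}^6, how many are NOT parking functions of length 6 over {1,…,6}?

#PF = (7−6)·7^(6−1) = 1·16807 = 16807 (Pollak)
Check (5,2,5,5,6,4) → sorted (2,4,5,5,5,6): b_1=2>1, not a PF.
So 46656 − 16807 = 29849 fail.

29849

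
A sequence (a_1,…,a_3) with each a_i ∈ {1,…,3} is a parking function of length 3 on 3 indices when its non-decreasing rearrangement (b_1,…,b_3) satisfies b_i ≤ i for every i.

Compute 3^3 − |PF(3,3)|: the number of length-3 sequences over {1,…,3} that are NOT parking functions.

11

|PF(3,3)| = (3−3+1)·(3+1)^(3−1) = 1×16 = 16 (Konheim–Weiss)
E.g. (2,3,2) → sorted (2,2,3): b_1=2>1, not a PF.
3^3 − 16 = 27 − 16 = 11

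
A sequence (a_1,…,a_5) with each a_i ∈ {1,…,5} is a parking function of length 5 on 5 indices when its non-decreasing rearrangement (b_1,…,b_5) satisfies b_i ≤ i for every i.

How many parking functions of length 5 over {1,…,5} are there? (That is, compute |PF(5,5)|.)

|PF(5,5)| = (5−5+1)·(5+1)^(5−1) = 1 · 1296 = 1296
Example (2,1,3,1,5) → sorted (1,1,2,3,5): b_i ≤ i ∀i, a PF.

1296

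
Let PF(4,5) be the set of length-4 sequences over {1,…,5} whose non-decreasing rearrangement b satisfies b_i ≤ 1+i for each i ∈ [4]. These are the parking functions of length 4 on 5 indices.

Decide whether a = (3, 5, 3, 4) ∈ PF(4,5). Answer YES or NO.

NO

Order a: b = (3, 3, 4, 5).
  b_1=3 > 2
  fails at i=1 ⇒ NO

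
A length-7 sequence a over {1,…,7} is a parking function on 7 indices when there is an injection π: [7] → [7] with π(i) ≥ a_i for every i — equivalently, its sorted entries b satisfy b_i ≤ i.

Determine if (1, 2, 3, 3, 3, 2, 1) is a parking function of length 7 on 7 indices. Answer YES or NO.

YES

Order a: b = (1, 1, 2, 2, 3, 3, 3).
  b_1=1 ≤ 1
  b_2=1 ≤ 2
  b_3=2 ≤ 3
  b_4=2 ≤ 4
  b_5=3 ≤ 5
  b_6=3 ≤ 6
  b_7=3 ≤ 7
All bounds hold ⇒ YES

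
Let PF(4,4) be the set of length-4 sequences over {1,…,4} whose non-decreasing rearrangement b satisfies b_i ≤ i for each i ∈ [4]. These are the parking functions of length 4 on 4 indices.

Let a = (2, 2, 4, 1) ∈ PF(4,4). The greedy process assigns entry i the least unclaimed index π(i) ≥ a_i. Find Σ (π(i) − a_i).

1

Σπ = 4·5/2 = 10 (π permutes [4]); Σa = 2+2+4+1 = 9; disp = 10−9 = 1.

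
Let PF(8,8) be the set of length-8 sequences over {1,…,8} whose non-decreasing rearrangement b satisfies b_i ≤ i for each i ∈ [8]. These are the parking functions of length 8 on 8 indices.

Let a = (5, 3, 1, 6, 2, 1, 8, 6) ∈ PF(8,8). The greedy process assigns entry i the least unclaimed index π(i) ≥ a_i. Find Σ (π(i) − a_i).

Σπ(i) = 1+…+8 = 36; Σa = 5+3+1+6+2+1+8+6 = 32; disp = 36−32 = 4.

4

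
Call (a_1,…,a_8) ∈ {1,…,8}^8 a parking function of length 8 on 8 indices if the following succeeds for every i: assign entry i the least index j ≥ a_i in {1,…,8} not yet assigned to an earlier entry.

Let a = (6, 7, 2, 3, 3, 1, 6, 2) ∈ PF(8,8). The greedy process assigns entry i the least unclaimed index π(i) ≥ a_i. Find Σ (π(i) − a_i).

Σπ = 36 ({1..8} each once); Σa = 6+7+2+3+3+1+6+2 = 30; disp = 36−30 = 6.

6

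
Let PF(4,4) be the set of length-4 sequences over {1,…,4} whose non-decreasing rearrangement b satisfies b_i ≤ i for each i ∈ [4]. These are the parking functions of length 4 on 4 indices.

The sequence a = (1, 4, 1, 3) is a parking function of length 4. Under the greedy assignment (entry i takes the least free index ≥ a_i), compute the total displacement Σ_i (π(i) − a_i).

Σπ = 10 ({1..4} each once); Σa = 1+4+1+3 = 9; disp = 10−9 = 1.

1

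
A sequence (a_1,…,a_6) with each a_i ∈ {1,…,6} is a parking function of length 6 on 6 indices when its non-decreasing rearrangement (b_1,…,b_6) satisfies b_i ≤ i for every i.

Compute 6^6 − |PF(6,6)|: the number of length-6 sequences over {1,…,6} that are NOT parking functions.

Count = (6+1−6)·(6+1)^{6−1} = 1·16807 = 16807 (Pollak)
E.g. (4,6,5,1,3,6) → sorted (1,3,4,5,6,6): b_2=3>2, not a PF.
Total 46656; non-PF = 46656−16807 = 29849

29849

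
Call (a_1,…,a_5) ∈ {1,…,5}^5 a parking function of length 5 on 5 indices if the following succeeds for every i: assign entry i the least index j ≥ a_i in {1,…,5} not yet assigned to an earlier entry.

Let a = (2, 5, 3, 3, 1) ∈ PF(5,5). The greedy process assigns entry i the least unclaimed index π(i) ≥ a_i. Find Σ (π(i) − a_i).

1

Σπ = 15 ({1..5} each once); Σa = 2+5+3+3+1 = 14; disp = 15−14 = 1.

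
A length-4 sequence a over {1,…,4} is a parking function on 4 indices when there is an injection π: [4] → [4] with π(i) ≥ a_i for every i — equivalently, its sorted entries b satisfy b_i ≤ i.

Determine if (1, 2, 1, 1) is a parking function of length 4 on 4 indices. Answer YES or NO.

Sorted: b = (1, 1, 1, 2).
  b_1=1 ≤ 1
  b_2=1 ≤ 2
  b_3=1 ≤ 3
  b_4=2 ≤ 4
All bounds hold ⇒ YES

YES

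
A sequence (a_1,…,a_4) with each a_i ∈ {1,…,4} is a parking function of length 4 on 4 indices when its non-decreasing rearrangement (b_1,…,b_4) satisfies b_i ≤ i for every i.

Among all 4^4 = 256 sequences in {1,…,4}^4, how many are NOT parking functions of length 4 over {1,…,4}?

|PF| = (5−4)·5^(4−1) = 1×125 = 125
One tuple (2,4,2,3) → sorted (2,2,3,4): b_1=2>1, not a PF.
Total 256; non-PF = 256−125 = 131

131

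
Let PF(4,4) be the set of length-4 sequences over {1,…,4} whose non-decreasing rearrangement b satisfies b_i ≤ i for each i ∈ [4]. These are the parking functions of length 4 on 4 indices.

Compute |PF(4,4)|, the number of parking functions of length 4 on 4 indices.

125

#PF = (5−4)·5^(4−1) = 1 · 125 = 125
Check (3,2,4,1) → sorted (1,2,3,4): b_i ≤ i ∀i, a PF.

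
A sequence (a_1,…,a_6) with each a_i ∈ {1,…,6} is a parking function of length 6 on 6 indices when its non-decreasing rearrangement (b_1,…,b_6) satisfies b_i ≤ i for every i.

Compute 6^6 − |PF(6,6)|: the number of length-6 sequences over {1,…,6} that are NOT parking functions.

#PF = (7−6)·7^(6−1) = 1×16807 = 16807 (Pollak)
One tuple (5,4,3,3,5,4) → sorted (3,3,4,4,5,5): b_1=3>1, not a PF.
6^6 − 16807 = 46656 − 16807 = 29849

29849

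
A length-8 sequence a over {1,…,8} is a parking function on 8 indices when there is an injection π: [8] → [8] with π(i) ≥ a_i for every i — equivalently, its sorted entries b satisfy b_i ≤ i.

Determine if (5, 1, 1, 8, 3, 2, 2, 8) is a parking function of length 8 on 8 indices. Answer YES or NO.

Order a: b = (1, 1, 2, 2, 3, 5, 8, 8).
  b_1=1 ≤ 1
  b_2=1 ≤ 2
  b_3=2 ≤ 3
  b_4=2 ≤ 4
  b_5=3 ≤ 5
  b_6=5 ≤ 6
  b_7=8 > 7
  fails at i=7 ⇒ NO

NO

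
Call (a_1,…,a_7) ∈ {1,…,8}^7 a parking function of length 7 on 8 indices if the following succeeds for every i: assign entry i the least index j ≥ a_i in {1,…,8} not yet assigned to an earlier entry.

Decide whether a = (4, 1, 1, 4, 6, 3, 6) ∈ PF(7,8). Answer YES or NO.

YES

Rearranged: b = (1, 1, 3, 4, 4, 6, 6).
  b_1=1 ≤ 2
  b_2=1 ≤ 3
  b_3=3 ≤ 4
  b_4=4 ≤ 5
  b_5=4 ≤ 6
  b_6=6 ≤ 7
  b_7=6 ≤ 8
All bounds hold ⇒ YES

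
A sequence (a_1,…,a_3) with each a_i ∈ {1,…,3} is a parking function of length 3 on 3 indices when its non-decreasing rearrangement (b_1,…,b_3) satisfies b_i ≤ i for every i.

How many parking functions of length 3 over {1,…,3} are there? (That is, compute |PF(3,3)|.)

16

|PF| = (4−3)·4^(3−1) = 1 · 16 = 16 (Konheim–Weiss)
One tuple (1,3,2) → sorted (1,2,3): b_i ≤ i ∀i, a PF.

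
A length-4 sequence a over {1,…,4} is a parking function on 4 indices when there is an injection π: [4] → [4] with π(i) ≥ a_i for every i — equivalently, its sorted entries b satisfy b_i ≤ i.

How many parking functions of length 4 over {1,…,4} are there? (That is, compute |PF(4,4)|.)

125

Count = (4−4+1)·(4+1)^(4−1) = 1 · 125 = 125
Check (2,3,1,3) → sorted (1,2,3,3): b_i ≤ i ∀i, a PF.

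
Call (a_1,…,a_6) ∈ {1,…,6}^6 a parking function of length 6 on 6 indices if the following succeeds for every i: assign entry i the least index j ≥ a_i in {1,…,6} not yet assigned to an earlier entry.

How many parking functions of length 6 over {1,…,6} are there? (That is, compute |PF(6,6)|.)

16807

|PF(6,6)| = 1·7^5 = 1 · 16807 = 16807 (Konheim–Weiss)
E.g. (1,2,1,4,3,1) → sorted (1,1,1,2,3,4): b_i ≤ i ∀i, a PF.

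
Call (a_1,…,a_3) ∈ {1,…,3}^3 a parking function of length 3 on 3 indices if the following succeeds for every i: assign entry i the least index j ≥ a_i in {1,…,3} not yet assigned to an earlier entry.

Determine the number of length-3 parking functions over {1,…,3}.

16

#PF = (4−3)·4^(3−1) = 1·16 = 16
One tuple (1,1,3) → sorted (1,1,3): b_i ≤ i ∀i, a PF.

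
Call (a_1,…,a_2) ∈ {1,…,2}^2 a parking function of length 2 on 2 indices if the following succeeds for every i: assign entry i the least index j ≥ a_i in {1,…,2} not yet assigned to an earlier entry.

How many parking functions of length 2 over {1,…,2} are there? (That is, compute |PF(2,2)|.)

3

Count = (3−2)·3^(2−1) = 1·3 = 3 (Pollak)
One tuple (2,1) → sorted (1,2): b_i ≤ i ∀i, a PF.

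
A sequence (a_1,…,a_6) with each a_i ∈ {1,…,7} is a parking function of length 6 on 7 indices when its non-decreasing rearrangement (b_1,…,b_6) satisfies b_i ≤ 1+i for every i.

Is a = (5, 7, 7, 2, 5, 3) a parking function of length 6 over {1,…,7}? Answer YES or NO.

Sorted: b = (2, 3, 5, 5, 7, 7).
  b_1=2 ≤ 2
  b_2=3 ≤ 3
  b_3=5 > 4
  fails at i=3 ⇒ NO

NO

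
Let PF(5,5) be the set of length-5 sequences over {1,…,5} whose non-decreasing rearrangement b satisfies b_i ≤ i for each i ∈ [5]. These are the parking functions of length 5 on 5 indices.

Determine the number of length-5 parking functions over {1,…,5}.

1296

#PF = (6−5)·6^(5−1) = 1 · 1296 = 1296 (Pollak)
E.g. (2,1,4,3,5) → sorted (1,2,3,4,5): b_i ≤ i ∀i, a PF.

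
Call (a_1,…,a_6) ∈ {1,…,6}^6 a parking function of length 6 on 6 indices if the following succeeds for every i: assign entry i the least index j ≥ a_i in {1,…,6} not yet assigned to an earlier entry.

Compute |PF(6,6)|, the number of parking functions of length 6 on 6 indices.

Count = (6+1−6)·(6+1)^{6−1} = 1·16807 = 16807 (Pollak)
One tuple (5,5,3,1,2,2) → sorted (1,2,2,3,5,5): b_i ≤ i ∀i, a PF.

16807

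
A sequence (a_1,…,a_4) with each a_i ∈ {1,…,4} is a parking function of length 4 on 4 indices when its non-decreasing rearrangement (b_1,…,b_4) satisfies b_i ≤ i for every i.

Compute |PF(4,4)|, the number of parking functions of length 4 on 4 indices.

|PF| = (5−4)·5^(4−1) = 1×125 = 125 (Pollak)
Check (3,2,1,2) → sorted (1,2,2,3): b_i ≤ i ∀i, a PF.

125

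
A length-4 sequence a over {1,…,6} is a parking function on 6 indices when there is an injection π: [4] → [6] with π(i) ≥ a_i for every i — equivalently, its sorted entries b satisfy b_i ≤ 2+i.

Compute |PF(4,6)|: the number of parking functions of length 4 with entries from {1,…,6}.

1029

|PF| = (6+1−4)·(6+1)^{4−1} = 3 · 343 = 1029
One tuple (1,4,6,1) → sorted (1,1,4,6): b_i ≤ 2+i ∀i, a PF.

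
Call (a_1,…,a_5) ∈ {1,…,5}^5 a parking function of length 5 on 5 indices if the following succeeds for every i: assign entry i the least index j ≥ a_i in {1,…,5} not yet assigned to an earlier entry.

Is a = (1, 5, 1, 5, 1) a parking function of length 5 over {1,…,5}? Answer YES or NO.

Order a: b = (1, 1, 1, 5, 5).
  b_1=1 ≤ 1
  b_2=1 ≤ 2
  b_3=1 ≤ 3
  b_4=5 > 4
  fails at i=4 ⇒ NO

NO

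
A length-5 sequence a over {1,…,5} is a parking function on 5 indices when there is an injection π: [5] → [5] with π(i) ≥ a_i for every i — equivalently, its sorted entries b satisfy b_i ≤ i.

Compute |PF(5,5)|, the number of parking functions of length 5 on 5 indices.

1296

|PF(5,5)| = (5+1−5)·(5+1)^{5−1} = 1×1296 = 1296 [KW]
Example (4,3,2,1,3) → sorted (1,2,3,3,4): b_i ≤ i ∀i, a PF.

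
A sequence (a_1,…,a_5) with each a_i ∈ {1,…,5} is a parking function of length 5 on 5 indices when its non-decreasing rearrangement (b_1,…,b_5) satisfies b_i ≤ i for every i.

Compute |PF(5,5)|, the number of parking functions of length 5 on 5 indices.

#PF = (5+1−5)·(5+1)^{5−1} = 1·1296 = 1296 [KW]
Check (3,4,1,1,1) → sorted (1,1,1,3,4): b_i ≤ i ∀i, a PF.

1296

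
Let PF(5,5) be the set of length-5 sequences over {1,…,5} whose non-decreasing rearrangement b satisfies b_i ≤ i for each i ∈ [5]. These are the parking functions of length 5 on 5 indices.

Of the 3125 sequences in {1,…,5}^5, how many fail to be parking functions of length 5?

1829

|PF| = (5+1−5)·(5+1)^{5−1} = 1 · 1296 = 1296 (Konheim–Weiss)
Example (3,2,5,5,5) → sorted (2,3,5,5,5): b_1=2>1, not a PF.
5^5 − 1296 = 3125 − 1296 = 1829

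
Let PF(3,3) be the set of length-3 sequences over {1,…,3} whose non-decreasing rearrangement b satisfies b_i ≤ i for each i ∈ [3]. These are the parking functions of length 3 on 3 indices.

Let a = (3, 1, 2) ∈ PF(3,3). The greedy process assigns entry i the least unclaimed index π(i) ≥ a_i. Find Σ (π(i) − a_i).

Σπ(i) = 1+…+3 = 6; Σa = 3+1+2 = 6; disp = 6−6 = 0.

0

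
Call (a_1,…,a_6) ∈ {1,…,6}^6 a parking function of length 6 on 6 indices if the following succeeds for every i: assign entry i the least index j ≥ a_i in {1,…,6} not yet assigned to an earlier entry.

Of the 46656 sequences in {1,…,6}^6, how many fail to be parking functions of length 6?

29849

|PF(6,6)| = (7−6)·7^(6−1) = 1 · 16807 = 16807
Check (2,3,5,5,3,3) → sorted (2,3,3,3,5,5): b_1=2>1, not a PF.
So 46656 − 16807 = 29849 fail.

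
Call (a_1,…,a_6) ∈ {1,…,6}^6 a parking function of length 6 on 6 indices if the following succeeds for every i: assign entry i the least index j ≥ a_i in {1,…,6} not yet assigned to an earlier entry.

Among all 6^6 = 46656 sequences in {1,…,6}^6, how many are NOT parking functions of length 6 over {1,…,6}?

29849

#PF = 1·7^5 = 1 · 16807 = 16807
Check (4,4,5,3,3,6) → sorted (3,3,4,4,5,6): b_1=3>1, not a PF.
6^6 − 16807 = 46656 − 16807 = 29849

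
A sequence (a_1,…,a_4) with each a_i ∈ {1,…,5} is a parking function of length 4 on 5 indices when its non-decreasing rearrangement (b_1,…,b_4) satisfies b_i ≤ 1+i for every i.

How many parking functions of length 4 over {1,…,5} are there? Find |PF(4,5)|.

432

Count = (5−4+1)·(5+1)^(4−1) = 2·216 = 432 [KW]
Example (5,4,3,2) → sorted (2,3,4,5): b_i ≤ 1+i ∀i, a PF.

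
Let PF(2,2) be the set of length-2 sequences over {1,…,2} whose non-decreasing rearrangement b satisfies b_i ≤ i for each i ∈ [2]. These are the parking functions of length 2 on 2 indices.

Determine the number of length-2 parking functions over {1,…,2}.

|PF(2,2)| = (3−2)·3^(2−1) = 1×3 = 3 (Konheim–Weiss)
One tuple (1,1) → sorted (1,1): b_i ≤ i ∀i, a PF.

3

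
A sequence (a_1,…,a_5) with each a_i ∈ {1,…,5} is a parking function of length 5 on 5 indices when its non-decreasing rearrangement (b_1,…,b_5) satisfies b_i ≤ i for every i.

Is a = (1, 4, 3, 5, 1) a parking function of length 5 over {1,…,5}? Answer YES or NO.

YES

Sorted: b = (1, 1, 3, 4, 5).
  b_1=1 ≤ 1
  b_2=1 ≤ 2
  b_3=3 ≤ 3
  b_4=4 ≤ 4
  b_5=5 ≤ 5
All bounds hold ⇒ YES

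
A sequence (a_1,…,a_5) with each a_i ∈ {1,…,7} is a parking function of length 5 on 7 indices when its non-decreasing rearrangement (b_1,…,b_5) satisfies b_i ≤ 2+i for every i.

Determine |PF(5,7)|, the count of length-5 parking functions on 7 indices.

12288

|PF(5,7)| = (7−5+1)·(7+1)^(5−1) = 3×4096 = 12288
Example (7,1,1,1,2) → sorted (1,1,1,2,7): b_i ≤ 2+i ∀i, a PF.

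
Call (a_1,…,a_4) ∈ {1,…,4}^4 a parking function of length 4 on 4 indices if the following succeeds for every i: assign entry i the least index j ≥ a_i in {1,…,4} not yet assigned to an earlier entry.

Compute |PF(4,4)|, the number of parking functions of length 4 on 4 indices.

|PF(4,4)| = 1·5^3 = 1×125 = 125
Example (1,2,1,3) → sorted (1,1,2,3): b_i ≤ i ∀i, a PF.

125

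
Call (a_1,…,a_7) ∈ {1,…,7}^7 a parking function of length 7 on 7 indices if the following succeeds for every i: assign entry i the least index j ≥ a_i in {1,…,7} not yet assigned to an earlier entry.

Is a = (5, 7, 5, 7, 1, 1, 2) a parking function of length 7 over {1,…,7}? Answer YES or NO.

Rearranged: b = (1, 1, 2, 5, 5, 7, 7).
  b_1=1 ≤ 1
  b_2=1 ≤ 2
  b_3=2 ≤ 3
  b_4=5 > 4
  fails at i=4 ⇒ NO

NO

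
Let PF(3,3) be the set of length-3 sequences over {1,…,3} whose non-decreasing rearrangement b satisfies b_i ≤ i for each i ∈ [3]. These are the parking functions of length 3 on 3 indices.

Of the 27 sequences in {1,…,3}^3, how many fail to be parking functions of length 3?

11

|PF(3,3)| = (3−3+1)·(3+1)^(3−1) = 1·16 = 16
One tuple (2,3,2) → sorted (2,2,3): b_1=2>1, not a PF.
Total 27; non-PF = 27−16 = 11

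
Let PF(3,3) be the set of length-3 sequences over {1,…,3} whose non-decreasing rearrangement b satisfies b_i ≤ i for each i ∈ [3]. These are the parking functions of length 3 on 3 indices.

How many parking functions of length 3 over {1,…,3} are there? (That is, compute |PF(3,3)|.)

16

|PF| = (3+1−3)·(3+1)^{3−1} = 1×16 = 16 (Konheim–Weiss)
E.g. (2,1,2) → sorted (1,2,2): b_i ≤ i ∀i, a PF.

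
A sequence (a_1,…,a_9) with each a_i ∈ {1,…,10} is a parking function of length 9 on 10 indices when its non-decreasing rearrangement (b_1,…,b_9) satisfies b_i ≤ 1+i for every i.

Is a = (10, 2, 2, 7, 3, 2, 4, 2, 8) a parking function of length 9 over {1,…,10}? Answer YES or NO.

YES

Sorted: b = (2, 2, 2, 2, 3, 4, 7, 8, 10).
  b_1=2 ≤ 2
  b_2=2 ≤ 3
  b_3=2 ≤ 4
  b_4=2 ≤ 5
  b_5=3 ≤ 6
  b_6=4 ≤ 7
  b_7=7 ≤ 8
  b_8=8 ≤ 9
  b_9=10 ≤ 10
All bounds hold ⇒ YES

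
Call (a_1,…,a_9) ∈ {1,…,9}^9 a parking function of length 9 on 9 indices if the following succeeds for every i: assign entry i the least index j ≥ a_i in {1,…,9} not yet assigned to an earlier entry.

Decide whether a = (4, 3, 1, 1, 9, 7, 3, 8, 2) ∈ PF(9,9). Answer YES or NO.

YES

Sorted: b = (1, 1, 2, 3, 3, 4, 7, 8, 9).
  b_1=1 ≤ 1
  b_2=1 ≤ 2
  b_3=2 ≤ 3
  b_4=3 ≤ 4
  b_5=3 ≤ 5
  b_6=4 ≤ 6
  b_7=7 ≤ 7
  b_8=8 ≤ 8
  b_9=9 ≤ 9
All bounds hold ⇒ YES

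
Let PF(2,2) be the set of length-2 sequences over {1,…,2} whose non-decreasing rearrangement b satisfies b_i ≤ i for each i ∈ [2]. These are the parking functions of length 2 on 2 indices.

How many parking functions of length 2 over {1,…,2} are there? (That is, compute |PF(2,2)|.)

3

|PF(2,2)| = 1·3^1 = 1 · 3 = 3
E.g. (1,1) → sorted (1,1): b_i ≤ i ∀i, a PF.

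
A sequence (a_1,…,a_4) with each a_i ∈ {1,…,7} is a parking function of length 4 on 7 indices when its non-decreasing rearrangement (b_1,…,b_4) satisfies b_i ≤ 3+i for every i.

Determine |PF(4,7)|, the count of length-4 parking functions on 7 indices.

Count = (7−4+1)·(7+1)^(4−1) = 4 · 512 = 2048 (Konheim–Weiss)
Check (1,5,5,4) → sorted (1,4,5,5): b_i ≤ 3+i ∀i, a PF.

2048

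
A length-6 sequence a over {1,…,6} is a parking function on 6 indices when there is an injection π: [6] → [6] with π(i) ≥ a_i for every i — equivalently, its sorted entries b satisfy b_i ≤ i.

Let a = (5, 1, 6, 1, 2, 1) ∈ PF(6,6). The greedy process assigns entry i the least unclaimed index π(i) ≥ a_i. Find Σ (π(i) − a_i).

Σπ = 21 ({1..6} each once); Σa = 5+1+6+1+2+1 = 16; disp = 21−16 = 5.

5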